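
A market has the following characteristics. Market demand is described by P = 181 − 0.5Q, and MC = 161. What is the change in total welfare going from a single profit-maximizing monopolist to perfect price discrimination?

TS rises by 100

The monopolist equates marginal revenue to marginal cost: 181 − Q = 161, so Q = 20. From demand, P = 171.
CS = ½·(181 − 171)·20 = 100; PS = (171 − 161)·20 = 200; TS = 300.
Under first-degree price discrimination the firm charges each unit its demand price and produces up to where P = MC, i.e. Q = 40. Consumer surplus is zero; producer surplus equals total surplus.
TS = 400 (equal to competitive TS).
Change in total welfare: 400 − 300 = 100.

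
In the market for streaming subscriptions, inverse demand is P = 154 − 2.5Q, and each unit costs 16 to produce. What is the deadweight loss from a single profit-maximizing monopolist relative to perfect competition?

DWL = 952.2

Competitive firms price at marginal cost: P = 16, giving Q = 55.2.
A monopolist chooses Q where MR = MC. MR = 154 − 5Q; setting this equal to 16 gives Q = 27.6 and P = 85.
DWL is the triangle between Q = 27.6 and Q = 55.2: ½·(55.2 − 27.6)·(85 − 16) = 952.2.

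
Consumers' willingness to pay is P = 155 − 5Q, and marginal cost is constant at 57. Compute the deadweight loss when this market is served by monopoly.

Perfect competition: P = MC = 57, so 155 − 5Q = 57 and Q = 19.6.
The monopolist equates marginal revenue to marginal cost: 155 − 10Q = 57, so Q = 9.8. From demand, P = 106.
DWL is the triangle between Q = 9.8 and Q = 19.6: ½·(19.6 − 9.8)·(106 − 57) = 240.1.

DWL = 240.1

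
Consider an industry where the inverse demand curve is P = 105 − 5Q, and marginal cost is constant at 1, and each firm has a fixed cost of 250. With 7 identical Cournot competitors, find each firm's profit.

π_i = −216.2

Cournot with 7 identical firms: the symmetric best-response condition is 105 − 40q = 1. Each firm produces q = 2.6, total output Q = 18.2, price P = 14.
Each firm's profit = (14 − 1)·2.6 − 250 = −216.2.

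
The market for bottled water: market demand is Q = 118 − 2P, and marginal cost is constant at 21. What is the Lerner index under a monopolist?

Inverting demand: P = 59 − 0.5Q.
A monopolist chooses Q where MR = MC. MR = 59 − Q; setting this equal to 21 gives Q = 38 and P = 40.
Lerner index = (P − MC)/P = (40 − 21)/40 = 0.475.

Lerner index = 0.475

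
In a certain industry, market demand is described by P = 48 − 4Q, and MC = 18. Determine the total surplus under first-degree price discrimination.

TS = 112.5

With perfect price discrimination, output is the efficient level Q = 7.5 (where demand meets MC), but every buyer pays their willingness to pay: CS = 0 and PS = total surplus.
TS = 112.5 (equal to competitive TS).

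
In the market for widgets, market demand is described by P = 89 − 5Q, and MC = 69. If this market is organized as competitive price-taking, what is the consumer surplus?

Under competition P = MC = 69, so Q = (89 − 69)/5 = 4.
CS = ½·(89 − 69)·4 = 40.

CS = 40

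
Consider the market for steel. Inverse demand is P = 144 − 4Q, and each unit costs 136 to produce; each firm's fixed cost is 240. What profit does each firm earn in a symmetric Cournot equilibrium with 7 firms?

Cournot with 7 identical firms: the symmetric best-response condition is 144 − 32q = 136. Each firm produces q = 0.25, total output Q = 1.75, price P = 137.
Each firm's profit = (137 − 136)·0.25 − 240 = −239.75.

π_i = −239.75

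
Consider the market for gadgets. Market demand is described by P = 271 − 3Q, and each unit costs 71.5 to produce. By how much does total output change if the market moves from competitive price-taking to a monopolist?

Q falls by 33.25

Under competition P = MC = 71.5, so Q = (271 − 71.5)/3 = 66.5.
The monopolist equates marginal revenue to marginal cost: 271 − 6Q = 71.5, so Q = 33.25. From demand, P = 171.25.
Change in total output: 33.25 − 66.5 = −33.25.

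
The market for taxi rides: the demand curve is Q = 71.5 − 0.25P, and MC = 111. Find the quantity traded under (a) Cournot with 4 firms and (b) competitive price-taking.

Cournot: Q = 35; Competition: Q = 43.75

Inverting demand: P = 286 − 4Q.
With 4 symmetric Cournot firms, each firm's FOC gives 286 − 20q = 111, so q = 8.75, Q = 4·8.75 = 35, and P = 146.
Under competition P = MC = 111, so Q = (286 − 111)/4 = 43.75.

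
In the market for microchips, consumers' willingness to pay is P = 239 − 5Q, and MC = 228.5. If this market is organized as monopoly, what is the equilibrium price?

P = 233.75

The monopolist equates marginal revenue to marginal cost: 239 − 10Q = 228.5, so Q = 1.05. From demand, P = 233.75.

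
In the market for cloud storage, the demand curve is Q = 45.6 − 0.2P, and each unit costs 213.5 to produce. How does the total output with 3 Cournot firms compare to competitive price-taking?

Inverting demand: P = 228 − 5Q.
In a 3-firm Cournot equilibrium, symmetry and the first-order condition give q = (228 − 213.5)/(20) = 0.725. So Q = 2.175 and P = 217.125.
Competitive firms price at marginal cost: P = 213.5, giving Q = 2.9.

Cournot: Q = 2.175; Competition: Q = 2.9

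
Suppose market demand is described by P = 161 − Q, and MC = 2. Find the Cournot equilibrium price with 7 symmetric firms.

In a 7-firm Cournot equilibrium, symmetry and the first-order condition give q = (161 − 2)/(8) = 19.875. So Q = 139.125 and P = 21.875.

P = 21.875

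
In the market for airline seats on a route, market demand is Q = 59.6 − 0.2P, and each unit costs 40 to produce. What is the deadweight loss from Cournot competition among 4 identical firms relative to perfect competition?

DWL = 266.256

Inverting demand: P = 298 − 5Q.
Under competition P = MC = 40, so Q = (298 − 40)/5 = 51.6.
Cournot with 4 identical firms: the symmetric best-response condition is 298 − 25q = 40. Each firm produces q = 10.32, total output Q = 41.28, price P = 91.6.
DWL is the triangle between Q = 41.28 and Q = 51.6: ½·(51.6 − 41.28)·(91.6 − 40) = 266.256.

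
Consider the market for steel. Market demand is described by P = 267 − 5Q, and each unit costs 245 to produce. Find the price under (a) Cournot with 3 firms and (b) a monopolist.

In a 3-firm Cournot equilibrium, symmetry and the first-order condition give q = (267 − 245)/(20) = 1.1. So Q = 3.3 and P = 250.5.
A monopolist chooses Q where MR = MC. MR = 267 − 10Q; setting this equal to 245 gives Q = 2.2 and P = 256.

Cournot: P = 250.5; Monopoly: P = 256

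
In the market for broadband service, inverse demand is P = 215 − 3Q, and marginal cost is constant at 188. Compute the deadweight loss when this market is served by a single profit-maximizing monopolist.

DWL = 30.375

Perfect competition: P = MC = 188, so 215 − 3Q = 188 and Q = 9.
The monopolist equates marginal revenue to marginal cost: 215 − 6Q = 188, so Q = 4.5. From demand, P = 201.5.
DWL is the triangle between Q = 4.5 and Q = 9: ½·(9 − 4.5)·(201.5 − 188) = 30.375.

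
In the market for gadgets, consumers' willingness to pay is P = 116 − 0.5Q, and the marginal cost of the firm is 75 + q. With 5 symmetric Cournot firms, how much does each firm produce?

q_i = 10.25

Cournot with 5 identical firms: the symmetric best-response condition is 116 − 3q = 75 + q. Each firm produces q = 10.25, total output Q = 51.25, price P = 90.375.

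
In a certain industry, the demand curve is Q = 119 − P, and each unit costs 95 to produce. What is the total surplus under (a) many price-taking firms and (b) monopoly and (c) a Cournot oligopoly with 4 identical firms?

Competition: TS = 288; Monopoly: TS = 216; Cournot: TS = 276.48

Inverting demand: P = 119 − Q.
Perfect competition: P = MC = 95, so 119 − Q = 95 and Q = 24.
CS = ½·(119 − 95)·24 = 288; PS = (95 − 95)·24 = 0; TS = 288.
A monopolist chooses Q where MR = MC. MR = 119 − 2Q; setting this equal to 95 gives Q = 12 and P = 107.
CS = ½·(119 − 107)·12 = 72; PS = (107 − 95)·12 = 144; TS = 216.
With 4 symmetric Cournot firms, each firm's FOC gives 119 − 5q = 95, so q = 4.8, Q = 4·4.8 = 19.2, and P = 99.8.
CS = ½·(119 − 99.8)·19.2 = 184.32; PS = (99.8 − 95)·19.2 = 92.16; TS = 276.48.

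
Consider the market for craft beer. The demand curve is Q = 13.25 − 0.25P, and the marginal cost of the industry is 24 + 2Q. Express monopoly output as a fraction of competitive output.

Q_m/Q_c = 0.6

Inverting demand: P = 53 − 4Q.
The monopolist equates marginal revenue to marginal cost: 53 − 8Q = 24 + 2Q, so Q = 2.9. From demand, P = 41.4.
Competitive equilibrium sets price equal to marginal cost: 53 − 4Q = 24 + 2Q, so Q = 29/6 and P = 101/3.
Ratio Q_m/Q_c = 2.9/(29/6) = 0.6.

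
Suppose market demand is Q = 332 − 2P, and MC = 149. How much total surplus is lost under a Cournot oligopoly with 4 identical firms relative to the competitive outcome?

Inverting demand: P = 166 − 0.5Q.
Competitive firms price at marginal cost: P = 149, giving Q = 34.
Cournot with 4 identical firms: the symmetric best-response condition is 166 − 2.5q = 149. Each firm produces q = 6.8, total output Q = 27.2, price P = 152.4.
DWL is the triangle between Q = 27.2 and Q = 34: ½·(34 − 27.2)·(152.4 − 149) = 11.56.

DWL = 11.56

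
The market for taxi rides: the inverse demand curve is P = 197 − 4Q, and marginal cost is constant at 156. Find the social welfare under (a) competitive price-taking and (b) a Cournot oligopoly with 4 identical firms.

Perfect competition: P = MC = 156, so 197 − 4Q = 156 and Q = 10.25.
CS = ½·(197 − 156)·10.25 = 210.125; PS = (156 − 156)·10.25 = 0; TS = 210.125.
In a 4-firm Cournot equilibrium, symmetry and the first-order condition give q = (197 − 156)/(20) = 2.05. So Q = 8.2 and P = 164.2.
CS = ½·(197 − 164.2)·8.2 = 134.48; PS = (164.2 − 156)·8.2 = 67.24; TS = 201.72.

Competition: TS = 210.125; Cournot: TS = 201.72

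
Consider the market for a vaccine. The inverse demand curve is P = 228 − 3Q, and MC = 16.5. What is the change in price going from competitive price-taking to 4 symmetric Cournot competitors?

Under competition P = MC = 16.5, so Q = (228 − 16.5)/3 = 70.5.
Cournot with 4 identical firms: the symmetric best-response condition is 228 − 15q = 16.5. Each firm produces q = 14.1, total output Q = 56.4, price P = 58.8.
Change in price: 58.8 − 16.5 = 42.3.

P rises by 42.3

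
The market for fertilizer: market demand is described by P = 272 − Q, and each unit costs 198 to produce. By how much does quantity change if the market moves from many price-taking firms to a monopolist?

Competitive firms price at marginal cost: P = 198, giving Q = 74.
Monopoly sets MR = MC: 272 − 2Q = 198 ⇒ Q = 37, P = 272 − 37 = 235.
Change in quantity: 37 − 74 = −37.

Quantity falls by 37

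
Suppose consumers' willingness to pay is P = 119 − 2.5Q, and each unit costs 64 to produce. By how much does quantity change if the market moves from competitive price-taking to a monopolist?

Under competition P = MC = 64, so Q = (119 − 64)/2.5 = 22.
The monopolist equates marginal revenue to marginal cost: 119 − 5Q = 64, so Q = 11. From demand, P = 91.5.
Change in quantity: 11 − 22 = −11.

Quantity falls by 11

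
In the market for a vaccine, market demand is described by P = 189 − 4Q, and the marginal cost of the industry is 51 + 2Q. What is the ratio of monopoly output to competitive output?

Q_m/Q_c = 0.6

Monopoly sets MR = MC: 189 − 8Q = 51 + 2Q ⇒ Q = 13.8, P = 189 − 4·13.8 = 133.8.
Under competition P = MC: 189 − 4Q = 51 + 2Q ⇒ Q = 23, P = 97.
Ratio Q_m/Q_c = 13.8/23 = 0.6.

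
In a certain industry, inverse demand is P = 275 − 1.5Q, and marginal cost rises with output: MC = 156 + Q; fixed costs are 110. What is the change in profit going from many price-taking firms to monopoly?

π rises by 637.245

Competitive equilibrium sets price equal to marginal cost: 275 − 1.5Q = 156 + Q, so Q = 47.6 and P = 203.6.
Profit = 203.6·47.6 − (156·47.6 + ½·1·47.6²) − 110 = 1022.88.
A monopolist chooses Q where MR = MC. MR = 275 − 3Q; setting this equal to 156 + Q gives Q = 29.75 and P = 230.375.
Profit = 230.375·29.75 − (156·29.75 + ½·1·29.75²) − 110 = 1660.125.
Change in profit: 1660.125 − 1022.88 = 637.245.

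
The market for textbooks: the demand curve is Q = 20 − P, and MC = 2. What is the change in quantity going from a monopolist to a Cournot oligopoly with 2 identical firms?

Inverting demand: P = 20 − Q.
The monopolist equates marginal revenue to marginal cost: 20 − 2Q = 2, so Q = 9. From demand, P = 11.
In a 2-firm Cournot equilibrium, symmetry and the first-order condition give q = (20 − 2)/(3) = 6. So Q = 12 and P = 8.
Change in quantity: 12 − 9 = 3.

Quantity rises by 3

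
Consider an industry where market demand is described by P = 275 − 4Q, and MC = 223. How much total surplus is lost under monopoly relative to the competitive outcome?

Competitive firms price at marginal cost: P = 223, giving Q = 13.
Monopoly sets MR = MC: 275 − 8Q = 223 ⇒ Q = 6.5, P = 275 − 4·6.5 = 249.
DWL is the triangle between Q = 6.5 and Q = 13: ½·(13 − 6.5)·(249 − 223) = 84.5.

DWL = 84.5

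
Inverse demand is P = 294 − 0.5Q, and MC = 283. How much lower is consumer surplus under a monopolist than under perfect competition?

Consumer surplus falls by 90.75

Perfect competition: P = MC = 283, so 294 − 0.5Q = 283 and Q = 22.
CS = ½·(294 − 283)·22 = 121.
A monopolist chooses Q where MR = MC. MR = 294 − Q; setting this equal to 283 gives Q = 11 and P = 288.5.
CS = ½·(294 − 288.5)·11 = 30.25.
Change in consumer surplus: 30.25 − 121 = −90.75.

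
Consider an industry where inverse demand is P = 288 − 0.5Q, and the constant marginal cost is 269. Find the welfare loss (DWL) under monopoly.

Competitive firms price at marginal cost: P = 269, giving Q = 38.
Monopoly sets MR = MC: 288 − Q = 269 ⇒ Q = 19, P = 288 − 0.5·19 = 278.5.
DWL is the triangle between Q = 19 and Q = 38: ½·(38 − 19)·(278.5 − 269) = 90.25.

DWL = 90.25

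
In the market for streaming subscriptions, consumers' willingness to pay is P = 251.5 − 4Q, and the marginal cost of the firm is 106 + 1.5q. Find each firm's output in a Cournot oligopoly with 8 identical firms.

Cournot with 8 identical firms: the symmetric best-response condition is 251.5 − 36q = 106 + 1.5q. Each firm produces q = 3.88, total output Q = 31.04, price P = 127.34.

q_i = 3.88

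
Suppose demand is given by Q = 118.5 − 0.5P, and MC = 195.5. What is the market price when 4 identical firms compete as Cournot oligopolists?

P = 203.8

Inverting demand: P = 237 − 2Q.
In a 4-firm Cournot equilibrium, symmetry and the first-order condition give q = (237 − 195.5)/(10) = 4.15. So Q = 16.6 and P = 203.8.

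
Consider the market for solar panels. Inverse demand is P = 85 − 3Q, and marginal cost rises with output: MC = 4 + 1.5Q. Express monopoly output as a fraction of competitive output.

The monopolist equates marginal revenue to marginal cost: 85 − 6Q = 4 + 1.5Q, so Q = 10.8. From demand, P = 52.6.
Under competition P = MC: 85 − 3Q = 4 + 1.5Q ⇒ Q = 18, P = 31.
Ratio Q_m/Q_c = 10.8/18 = 0.6.

Q_m/Q_c = 0.6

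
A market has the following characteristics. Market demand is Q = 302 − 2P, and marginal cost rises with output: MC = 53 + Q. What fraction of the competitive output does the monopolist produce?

Inverting demand: P = 151 − 0.5Q.
A monopolist chooses Q where MR = MC. MR = 151 − Q; setting this equal to 53 + Q gives Q = 49 and P = 126.5.
Competitive equilibrium sets price equal to marginal cost: 151 − 0.5Q = 53 + Q, so Q = 196/3 and P = 355/3.
Ratio Q_m/Q_c = 49/(196/3) = 0.75.

Q_m/Q_c = 0.75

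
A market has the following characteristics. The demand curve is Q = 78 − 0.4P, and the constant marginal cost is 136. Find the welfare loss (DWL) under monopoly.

DWL = 174.05

Inverting demand: P = 195 − 2.5Q.
Perfect competition: P = MC = 136, so 195 − 2.5Q = 136 and Q = 23.6.
The monopolist equates marginal revenue to marginal cost: 195 − 5Q = 136, so Q = 11.8. From demand, P = 165.5.
DWL is the triangle between Q = 11.8 and Q = 23.6: ½·(23.6 − 11.8)·(165.5 − 136) = 174.05.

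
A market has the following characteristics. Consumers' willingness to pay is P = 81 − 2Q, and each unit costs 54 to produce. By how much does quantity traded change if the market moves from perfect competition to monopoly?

Perfect competition: P = MC = 54, so 81 − 2Q = 54 and Q = 13.5.
The monopolist equates marginal revenue to marginal cost: 81 − 4Q = 54, so Q = 6.75. From demand, P = 67.5.
Change in quantity traded: 6.75 − 13.5 = −6.75.

Q falls by 6.75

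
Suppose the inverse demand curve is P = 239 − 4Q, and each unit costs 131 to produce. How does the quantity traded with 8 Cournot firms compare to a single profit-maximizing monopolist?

Cournot: Q = 24; Monopoly: Q = 13.5

Cournot with 8 identical firms: the symmetric best-response condition is 239 − 36q = 131. Each firm produces q = 3, total output Q = 24, price P = 143.
A monopolist chooses Q where MR = MC. MR = 239 − 8Q; setting this equal to 131 gives Q = 13.5 and P = 185.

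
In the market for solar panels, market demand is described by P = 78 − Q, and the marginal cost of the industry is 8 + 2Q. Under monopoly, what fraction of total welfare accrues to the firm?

PS/TS = 0.8

The monopolist equates marginal revenue to marginal cost: 78 − 2Q = 8 + 2Q, so Q = 17.5. From demand, P = 60.5.
CS = ½·(78 − 60.5)·17.5 = 153.125.
PS = P·Q − VC(Q) = 60.5·17.5 − (8·17.5 + ½·2·17.5²) = 612.5.
Share captured = PS/TS = 612.5/765.625 = 0.8.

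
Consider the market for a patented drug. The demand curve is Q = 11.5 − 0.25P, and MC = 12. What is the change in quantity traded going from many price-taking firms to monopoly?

Q falls by 4.25

Inverting demand: P = 46 − 4Q.
Competitive firms price at marginal cost: P = 12, giving Q = 8.5.
Monopoly sets MR = MC: 46 − 8Q = 12 ⇒ Q = 4.25, P = 46 − 4·4.25 = 29.
Change in quantity traded: 4.25 − 8.5 = −4.25.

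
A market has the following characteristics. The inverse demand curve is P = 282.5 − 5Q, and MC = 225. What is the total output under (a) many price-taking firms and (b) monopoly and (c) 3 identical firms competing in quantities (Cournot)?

Competition: Q = 11.5; Monopoly: Q = 5.75; Cournot: Q = 8.625

Perfect competition: P = MC = 225, so 282.5 − 5Q = 225 and Q = 11.5.
A monopolist chooses Q where MR = MC. MR = 282.5 − 10Q; setting this equal to 225 gives Q = 5.75 and P = 253.75.
In a 3-firm Cournot equilibrium, symmetry and the first-order condition give q = (282.5 − 225)/(20) = 2.875. So Q = 8.625 and P = 239.375.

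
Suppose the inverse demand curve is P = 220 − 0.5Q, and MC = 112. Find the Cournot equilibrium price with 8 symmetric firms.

P = 124

With 8 symmetric Cournot firms, each firm's FOC gives 220 − 4.5q = 112, so q = 24, Q = 8·24 = 192, and P = 124.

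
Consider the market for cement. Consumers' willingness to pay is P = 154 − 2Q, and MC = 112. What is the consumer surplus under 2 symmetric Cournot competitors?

CS = 196

With 2 symmetric Cournot firms, each firm's FOC gives 154 − 6q = 112, so q = 7, Q = 2·7 = 14, and P = 126.
CS = ½·(154 − 126)·14 = 196.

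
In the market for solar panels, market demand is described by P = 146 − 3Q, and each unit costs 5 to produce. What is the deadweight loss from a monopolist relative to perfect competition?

Competitive firms price at marginal cost: P = 5, giving Q = 47.
Monopoly sets MR = MC: 146 − 6Q = 5 ⇒ Q = 23.5, P = 146 − 3·23.5 = 75.5.
DWL is the triangle between Q = 23.5 and Q = 47: ½·(47 − 23.5)·(75.5 − 5) = 828.375.

DWL = 828.375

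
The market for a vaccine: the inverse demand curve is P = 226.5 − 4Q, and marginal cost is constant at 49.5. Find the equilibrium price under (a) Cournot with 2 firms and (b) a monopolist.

Cournot: P = 108.5; Monopoly: P = 138

With 2 symmetric Cournot firms, each firm's FOC gives 226.5 − 12q = 49.5, so q = 14.75, Q = 2·14.75 = 29.5, and P = 108.5.
The monopolist equates marginal revenue to marginal cost: 226.5 − 8Q = 49.5, so Q = 22.125. From demand, P = 138.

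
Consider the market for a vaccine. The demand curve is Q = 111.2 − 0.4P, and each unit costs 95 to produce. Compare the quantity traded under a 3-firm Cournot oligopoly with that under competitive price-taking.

Inverting demand: P = 278 − 2.5Q.
With 3 symmetric Cournot firms, each firm's FOC gives 278 − 10q = 95, so q = 18.3, Q = 3·18.3 = 54.9, and P = 140.75.
Under competition P = MC = 95, so Q = (278 − 95)/2.5 = 73.2.

Cournot: Q = 54.9; Competition: Q = 73.2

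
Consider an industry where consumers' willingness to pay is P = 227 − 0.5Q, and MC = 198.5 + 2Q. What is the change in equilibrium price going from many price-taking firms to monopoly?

P rises by 0.95

Competitive equilibrium sets price equal to marginal cost: 227 − 0.5Q = 198.5 + 2Q, so Q = 11.4 and P = 221.3.
Monopoly sets MR = MC: 227 − Q = 198.5 + 2Q ⇒ Q = 9.5, P = 227 − 0.5·9.5 = 222.25.
Change in equilibrium price: 222.25 − 221.3 = 0.95.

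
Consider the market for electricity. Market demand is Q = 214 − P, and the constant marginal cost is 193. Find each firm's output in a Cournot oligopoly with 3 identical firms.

q_i = 5.25

Inverting demand: P = 214 − Q.
With 3 symmetric Cournot firms, each firm's FOC gives 214 − 4q = 193, so q = 5.25, Q = 3·5.25 = 15.75, and P = 198.25.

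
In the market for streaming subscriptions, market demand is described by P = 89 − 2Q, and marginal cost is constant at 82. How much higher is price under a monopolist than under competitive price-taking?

Competitive firms price at marginal cost: P = 82, giving Q = 3.5.
The monopolist equates marginal revenue to marginal cost: 89 − 4Q = 82, so Q = 1.75. From demand, P = 85.5.
Change in price: 85.5 − 82 = 3.5.

P rises by 3.5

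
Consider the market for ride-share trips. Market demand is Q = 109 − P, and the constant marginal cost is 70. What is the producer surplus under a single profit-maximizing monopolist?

PS = 380.25

Inverting demand: P = 109 − Q.
The monopolist equates marginal revenue to marginal cost: 109 − 2Q = 70, so Q = 19.5. From demand, P = 89.5.
PS = (89.5 − 70)·19.5 = 380.25.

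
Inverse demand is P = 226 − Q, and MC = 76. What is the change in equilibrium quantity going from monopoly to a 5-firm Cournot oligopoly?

A monopolist chooses Q where MR = MC. MR = 226 − 2Q; setting this equal to 76 gives Q = 75 and P = 151.
In a 5-firm Cournot equilibrium, symmetry and the first-order condition give q = (226 − 76)/(6) = 25. So Q = 125 and P = 101.
Change in equilibrium quantity: 125 − 75 = 50.

Q rises by 50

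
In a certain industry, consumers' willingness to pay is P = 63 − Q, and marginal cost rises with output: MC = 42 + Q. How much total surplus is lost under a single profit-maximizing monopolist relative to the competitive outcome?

DWL = 12.25

Under competition P = MC: 63 − Q = 42 + Q ⇒ Q = 10.5, P = 52.5.
Monopoly sets MR = MC: 63 − 2Q = 42 + Q ⇒ Q = 7, P = 63 − 7 = 56.
CS = ½·(63 − 52.5)·10.5 = 55.125; PS = (52.5·10.5 − 42·10.5 − ½·1·10.5²) = 55.125; TS = 110.25.
CS = ½·(63 − 56)·7 = 24.5; PS = (56·7 − 42·7 − ½·1·7²) = 73.5; TS = 98.
DWL = 110.25 − 98 = 12.25.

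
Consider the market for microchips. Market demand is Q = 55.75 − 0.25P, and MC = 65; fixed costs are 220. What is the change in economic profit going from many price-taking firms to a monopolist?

Inverting demand: P = 223 − 4Q.
Under competition P = MC = 65, so Q = (223 − 65)/4 = 39.5.
Profit = (65 − 65)·39.5 − 220 = −220.
Monopoly sets MR = MC: 223 − 8Q = 65 ⇒ Q = 19.75, P = 223 − 4·19.75 = 144.
Profit = (144 − 65)·19.75 − 220 = 1340.25.
Change in economic profit: 1340.25 − −220 = 1560.25.

Economic profit rises by 1560.25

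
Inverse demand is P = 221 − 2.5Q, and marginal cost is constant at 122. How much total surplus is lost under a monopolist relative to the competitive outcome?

DWL = 490.05

Competitive firms price at marginal cost: P = 122, giving Q = 39.6.
The monopolist equates marginal revenue to marginal cost: 221 − 5Q = 122, so Q = 19.8. From demand, P = 171.5.
DWL is the triangle between Q = 19.8 and Q = 39.6: ½·(39.6 − 19.8)·(171.5 − 122) = 490.05.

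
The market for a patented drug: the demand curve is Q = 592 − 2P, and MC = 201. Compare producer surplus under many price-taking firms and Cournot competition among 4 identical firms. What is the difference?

PS rises by 2888

Inverting demand: P = 296 − 0.5Q.
Under competition P = MC = 201, so Q = (296 − 201)/0.5 = 190.
PS = (201 − 201)·190 = 0.
Cournot with 4 identical firms: the symmetric best-response condition is 296 − 2.5q = 201. Each firm produces q = 38, total output Q = 152, price P = 220.
PS = (220 − 201)·152 = 2888.
Change in producer surplus: 2888 − 0 = 2888.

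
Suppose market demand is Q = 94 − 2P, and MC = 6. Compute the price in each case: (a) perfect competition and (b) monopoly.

Competition: P = 6; Monopoly: P = 26.5

Inverting demand: P = 47 − 0.5Q.
Competitive firms price at marginal cost: P = 6, giving Q = 82.
The monopolist equates marginal revenue to marginal cost: 47 − Q = 6, so Q = 41. From demand, P = 26.5.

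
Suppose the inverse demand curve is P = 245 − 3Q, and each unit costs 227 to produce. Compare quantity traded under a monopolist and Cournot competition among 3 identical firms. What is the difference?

Q rises by 1.5

A monopolist chooses Q where MR = MC. MR = 245 − 6Q; setting this equal to 227 gives Q = 3 and P = 236.
With 3 symmetric Cournot firms, each firm's FOC gives 245 − 12q = 227, so q = 1.5, Q = 3·1.5 = 4.5, and P = 231.5.
Change in quantity traded: 4.5 − 3 = 1.5.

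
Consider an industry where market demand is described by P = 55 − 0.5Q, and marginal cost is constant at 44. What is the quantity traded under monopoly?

The monopolist equates marginal revenue to marginal cost: 55 − Q = 44, so Q = 11. From demand, P = 49.5.

Q = 11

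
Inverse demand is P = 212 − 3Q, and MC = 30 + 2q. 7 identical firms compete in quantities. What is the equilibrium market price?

With 7 symmetric Cournot firms, each firm's FOC gives 212 − 24q = 30 + 2q, so q = 7, Q = 7·7 = 49, and P = 65.

P = 65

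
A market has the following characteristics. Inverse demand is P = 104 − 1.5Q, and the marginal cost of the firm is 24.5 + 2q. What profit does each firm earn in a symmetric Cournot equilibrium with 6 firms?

Cournot with 6 identical firms: the symmetric best-response condition is 104 − 10.5q = 24.5 + 2q. Each firm produces q = 6.36, total output Q = 38.16, price P = 46.76.
Each firm's profit = 46.76·6.36 − (24.5·6.36 + ½·2·6.36²) = 101.124.

π_i = 101.124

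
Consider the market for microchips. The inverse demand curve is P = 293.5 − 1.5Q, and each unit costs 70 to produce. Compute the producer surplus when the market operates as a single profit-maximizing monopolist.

Monopoly sets MR = MC: 293.5 − 3Q = 70 ⇒ Q = 74.5, P = 293.5 − 1.5·74.5 = 181.75.
PS = (181.75 − 70)·74.5 = 8325.375.

PS = 8325.375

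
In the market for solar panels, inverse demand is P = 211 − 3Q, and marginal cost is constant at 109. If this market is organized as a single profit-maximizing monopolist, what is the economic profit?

The monopolist equates marginal revenue to marginal cost: 211 − 6Q = 109, so Q = 17. From demand, P = 160.
Profit = (160 − 109)·17 = 867.

Profit = 867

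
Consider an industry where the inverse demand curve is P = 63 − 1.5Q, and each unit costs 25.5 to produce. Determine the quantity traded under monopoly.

Q = 12.5

A monopolist chooses Q where MR = MC. MR = 63 − 3Q; setting this equal to 25.5 gives Q = 12.5 and P = 44.25.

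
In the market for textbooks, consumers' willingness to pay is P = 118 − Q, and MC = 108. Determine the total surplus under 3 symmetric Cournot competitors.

In a 3-firm Cournot equilibrium, symmetry and the first-order condition give q = (118 − 108)/(4) = 2.5. So Q = 7.5 and P = 110.5.
CS = ½·(118 − 110.5)·7.5 = 28.125; PS = (110.5 − 108)·7.5 = 18.75; TS = 46.875.

TS = 46.875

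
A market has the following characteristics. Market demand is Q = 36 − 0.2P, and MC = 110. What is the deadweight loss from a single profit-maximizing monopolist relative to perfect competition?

Inverting demand: P = 180 − 5Q.
Competitive firms price at marginal cost: P = 110, giving Q = 14.
The monopolist equates marginal revenue to marginal cost: 180 − 10Q = 110, so Q = 7. From demand, P = 145.
DWL is the triangle between Q = 7 and Q = 14: ½·(14 − 7)·(145 − 110) = 122.5.

DWL = 122.5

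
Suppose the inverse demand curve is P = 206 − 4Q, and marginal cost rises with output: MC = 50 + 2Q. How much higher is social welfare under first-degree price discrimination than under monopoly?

Social welfare rises by 324.48

Monopoly sets MR = MC: 206 − 8Q = 50 + 2Q ⇒ Q = 15.6, P = 206 − 4·15.6 = 143.6.
CS = ½·(206 − 143.6)·15.6 = 486.72; PS = (143.6·15.6 − 50·15.6 − ½·2·15.6²) = 1216.8; TS = 1703.52.
Under first-degree price discrimination the firm charges each unit its demand price and produces up to where P = MC, i.e. Q = 26. Consumer surplus is zero; producer surplus equals total surplus.
TS = 2028 (equal to competitive TS).
Change in social welfare: 2028 − 1703.52 = 324.48.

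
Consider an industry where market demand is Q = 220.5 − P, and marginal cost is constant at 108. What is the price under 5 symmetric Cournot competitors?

Inverting demand: P = 220.5 − Q.
Cournot with 5 identical firms: the symmetric best-response condition is 220.5 − 6q = 108. Each firm produces q = 18.75, total output Q = 93.75, price P = 126.75.

P = 126.75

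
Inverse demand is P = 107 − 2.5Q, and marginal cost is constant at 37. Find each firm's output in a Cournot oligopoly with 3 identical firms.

q_i = 7

With 3 symmetric Cournot firms, each firm's FOC gives 107 − 10q = 37, so q = 7, Q = 3·7 = 21, and P = 54.5.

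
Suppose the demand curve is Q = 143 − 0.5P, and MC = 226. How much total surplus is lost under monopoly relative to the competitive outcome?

DWL = 225

Inverting demand: P = 286 − 2Q.
Competitive firms price at marginal cost: P = 226, giving Q = 30.
The monopolist equates marginal revenue to marginal cost: 286 − 4Q = 226, so Q = 15. From demand, P = 256.
DWL is the triangle between Q = 15 and Q = 30: ½·(30 − 15)·(256 − 226) = 225.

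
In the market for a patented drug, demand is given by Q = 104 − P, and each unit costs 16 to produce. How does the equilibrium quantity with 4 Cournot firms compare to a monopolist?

Inverting demand: P = 104 − Q.
Cournot with 4 identical firms: the symmetric best-response condition is 104 − 5q = 16. Each firm produces q = 17.6, total output Q = 70.4, price P = 33.6.
The monopolist equates marginal revenue to marginal cost: 104 − 2Q = 16, so Q = 44. From demand, P = 60.

Cournot: Q = 70.4; Monopoly: Q = 44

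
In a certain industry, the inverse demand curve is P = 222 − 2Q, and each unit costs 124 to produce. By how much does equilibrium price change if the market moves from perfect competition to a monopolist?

Competitive firms price at marginal cost: P = 124, giving Q = 49.
The monopolist equates marginal revenue to marginal cost: 222 − 4Q = 124, so Q = 24.5. From demand, P = 173.
Change in equilibrium price: 173 − 124 = 49.

Equilibrium price rises by 49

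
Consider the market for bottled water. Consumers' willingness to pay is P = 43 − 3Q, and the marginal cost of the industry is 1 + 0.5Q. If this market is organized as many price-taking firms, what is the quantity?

Competitive equilibrium sets price equal to marginal cost: 43 − 3Q = 1 + 0.5Q, so Q = 12 and P = 7.

Q = 12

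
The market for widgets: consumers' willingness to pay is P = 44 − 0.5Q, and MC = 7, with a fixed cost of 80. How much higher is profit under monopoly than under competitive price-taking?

Perfect competition: P = MC = 7, so 44 − 0.5Q = 7 and Q = 74.
Profit = (7 − 7)·74 − 80 = −80.
The monopolist equates marginal revenue to marginal cost: 44 − Q = 7, so Q = 37. From demand, P = 25.5.
Profit = (25.5 − 7)·37 − 80 = 604.5.
Change in profit: 604.5 − −80 = 684.5.

Profit rises by 684.5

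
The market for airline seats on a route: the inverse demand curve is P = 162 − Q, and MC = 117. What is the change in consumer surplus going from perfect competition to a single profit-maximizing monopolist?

CS falls by 759.375

Perfect competition: P = MC = 117, so 162 − Q = 117 and Q = 45.
CS = ½·(162 − 117)·45 = 1012.5.
A monopolist chooses Q where MR = MC. MR = 162 − 2Q; setting this equal to 117 gives Q = 22.5 and P = 139.5.
CS = ½·(162 − 139.5)·22.5 = 253.125.
Change in consumer surplus: 253.125 − 1012.5 = −759.375.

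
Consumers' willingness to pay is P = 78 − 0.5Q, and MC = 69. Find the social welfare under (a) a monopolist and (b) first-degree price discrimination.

The monopolist equates marginal revenue to marginal cost: 78 − Q = 69, so Q = 9. From demand, P = 73.5.
CS = ½·(78 − 73.5)·9 = 20.25; PS = (73.5 − 69)·9 = 40.5; TS = 60.75.
A perfectly discriminating monopolist sells every unit with P(Q) ≥ MC(Q), so output equals the competitive quantity Q = 18. Each buyer pays their reservation price, so CS = 0 and the firm captures all surplus.
TS = 81 (equal to competitive TS).

Monopoly: TS = 60.75; Perfect PD: TS = 81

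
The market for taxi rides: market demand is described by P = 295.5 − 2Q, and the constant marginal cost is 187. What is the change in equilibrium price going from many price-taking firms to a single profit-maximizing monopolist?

Equilibrium price rises by 54.25

Competitive firms price at marginal cost: P = 187, giving Q = 54.25.
A monopolist chooses Q where MR = MC. MR = 295.5 − 4Q; setting this equal to 187 gives Q = 27.125 and P = 241.25.
Change in equilibrium price: 241.25 − 187 = 54.25.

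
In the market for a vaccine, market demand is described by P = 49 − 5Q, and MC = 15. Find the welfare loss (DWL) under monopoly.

DWL = 28.9

Perfect competition: P = MC = 15, so 49 − 5Q = 15 and Q = 6.8.
Monopoly sets MR = MC: 49 − 10Q = 15 ⇒ Q = 3.4, P = 49 − 5·3.4 = 32.
DWL is the triangle between Q = 3.4 and Q = 6.8: ½·(6.8 − 3.4)·(32 − 15) = 28.9.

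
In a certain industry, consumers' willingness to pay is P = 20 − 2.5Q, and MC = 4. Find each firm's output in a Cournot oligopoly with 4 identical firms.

With 4 symmetric Cournot firms, each firm's FOC gives 20 − 12.5q = 4, so q = 1.28, Q = 4·1.28 = 5.12, and P = 7.2.

q_i = 1.28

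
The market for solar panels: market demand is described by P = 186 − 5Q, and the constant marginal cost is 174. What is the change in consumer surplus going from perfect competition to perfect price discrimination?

Under competition P = MC = 174, so Q = (186 − 174)/5 = 2.4.
CS = ½·(186 − 174)·2.4 = 14.4.
A perfectly discriminating monopolist sells every unit with P(Q) ≥ MC(Q), so output equals the competitive quantity Q = 2.4. Each buyer pays their reservation price, so CS = 0 and the firm captures all surplus.
CS = 0.
Change in consumer surplus: 0 − 14.4 = −14.4.

Consumer surplus falls by 14.4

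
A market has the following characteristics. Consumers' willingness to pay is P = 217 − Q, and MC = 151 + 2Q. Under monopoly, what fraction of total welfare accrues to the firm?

The monopolist equates marginal revenue to marginal cost: 217 − 2Q = 151 + 2Q, so Q = 16.5. From demand, P = 200.5.
CS = ½·(217 − 200.5)·16.5 = 136.125.
PS = P·Q − VC(Q) = 200.5·16.5 − (151·16.5 + ½·2·16.5²) = 544.5.
Share captured = PS/TS = 544.5/680.625 = 0.8.

PS/TS = 0.8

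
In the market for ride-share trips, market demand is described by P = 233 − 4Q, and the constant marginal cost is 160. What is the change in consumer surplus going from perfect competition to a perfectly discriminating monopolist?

Competitive firms price at marginal cost: P = 160, giving Q = 18.25.
CS = ½·(233 − 160)·18.25 = 666.125.
Under first-degree price discrimination the firm charges each unit its demand price and produces up to where P = MC, i.e. Q = 18.25. Consumer surplus is zero; producer surplus equals total surplus.
CS = 0.
Change in consumer surplus: 0 − 666.125 = −666.125.

Consumer surplus falls by 666.125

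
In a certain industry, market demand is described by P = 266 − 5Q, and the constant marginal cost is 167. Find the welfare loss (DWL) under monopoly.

Under competition P = MC = 167, so Q = (266 − 167)/5 = 19.8.
Monopoly sets MR = MC: 266 − 10Q = 167 ⇒ Q = 9.9, P = 266 − 5·9.9 = 216.5.
DWL is the triangle between Q = 9.9 and Q = 19.8: ½·(19.8 − 9.9)·(216.5 − 167) = 245.025.

DWL = 245.025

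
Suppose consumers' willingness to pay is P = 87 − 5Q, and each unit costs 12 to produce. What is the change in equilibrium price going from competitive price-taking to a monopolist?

P rises by 37.5

Under competition P = MC = 12, so Q = (87 − 12)/5 = 15.
The monopolist equates marginal revenue to marginal cost: 87 − 10Q = 12, so Q = 7.5. From demand, P = 49.5.
Change in equilibrium price: 49.5 − 12 = 37.5.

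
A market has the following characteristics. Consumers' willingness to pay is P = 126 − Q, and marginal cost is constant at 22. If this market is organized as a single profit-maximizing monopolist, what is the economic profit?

Profit = 2704

Monopoly sets MR = MC: 126 − 2Q = 22 ⇒ Q = 52, P = 126 − 52 = 74.
Profit = (74 − 22)·52 = 2704.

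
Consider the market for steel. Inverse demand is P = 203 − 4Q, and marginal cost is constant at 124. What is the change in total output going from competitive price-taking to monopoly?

Q falls by 9.875

Perfect competition: P = MC = 124, so 203 − 4Q = 124 and Q = 19.75.
Monopoly sets MR = MC: 203 − 8Q = 124 ⇒ Q = 9.875, P = 203 − 4·9.875 = 163.5.
Change in total output: 9.875 − 19.75 = −9.875.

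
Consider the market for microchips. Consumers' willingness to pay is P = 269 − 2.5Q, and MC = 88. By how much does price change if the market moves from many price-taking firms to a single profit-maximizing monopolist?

Price rises by 90.5

Under competition P = MC = 88, so Q = (269 − 88)/2.5 = 72.4.
Monopoly sets MR = MC: 269 − 5Q = 88 ⇒ Q = 36.2, P = 269 − 2.5·36.2 = 178.5.
Change in price: 178.5 − 88 = 90.5.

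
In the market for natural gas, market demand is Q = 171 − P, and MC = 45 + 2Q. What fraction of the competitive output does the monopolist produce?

Q_m/Q_c = 0.75

Inverting demand: P = 171 − Q.
A monopolist chooses Q where MR = MC. MR = 171 − 2Q; setting this equal to 45 + 2Q gives Q = 31.5 and P = 139.5.
Under competition P = MC: 171 − Q = 45 + 2Q ⇒ Q = 42, P = 129.
Ratio Q_m/Q_c = 31.5/42 = 0.75.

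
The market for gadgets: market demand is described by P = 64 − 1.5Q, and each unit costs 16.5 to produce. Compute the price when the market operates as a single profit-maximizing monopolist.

P = 40.25

Monopoly sets MR = MC: 64 − 3Q = 16.5 ⇒ Q = 95/6, P = 64 − 1.5·95/6 = 40.25.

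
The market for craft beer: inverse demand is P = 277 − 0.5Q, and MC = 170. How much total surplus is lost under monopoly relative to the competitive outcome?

DWL = 2862.25

Perfect competition: P = MC = 170, so 277 − 0.5Q = 170 and Q = 214.
A monopolist chooses Q where MR = MC. MR = 277 − Q; setting this equal to 170 gives Q = 107 and P = 223.5.
DWL is the triangle between Q = 107 and Q = 214: ½·(214 − 107)·(223.5 − 170) = 2862.25.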